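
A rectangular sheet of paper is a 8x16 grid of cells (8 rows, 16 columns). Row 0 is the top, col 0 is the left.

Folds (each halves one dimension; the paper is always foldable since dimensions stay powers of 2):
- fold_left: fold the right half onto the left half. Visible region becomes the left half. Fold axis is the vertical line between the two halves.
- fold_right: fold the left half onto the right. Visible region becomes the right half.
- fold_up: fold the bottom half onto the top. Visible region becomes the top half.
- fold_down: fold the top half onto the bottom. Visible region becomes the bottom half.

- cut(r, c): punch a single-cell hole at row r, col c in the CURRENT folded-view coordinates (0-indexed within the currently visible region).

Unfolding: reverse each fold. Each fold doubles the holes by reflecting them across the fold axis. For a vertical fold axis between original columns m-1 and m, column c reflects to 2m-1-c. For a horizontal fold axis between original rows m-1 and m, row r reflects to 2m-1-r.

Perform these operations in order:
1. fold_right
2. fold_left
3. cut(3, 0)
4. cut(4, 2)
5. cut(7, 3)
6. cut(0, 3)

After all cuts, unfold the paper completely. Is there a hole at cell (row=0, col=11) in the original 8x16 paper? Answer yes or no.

Op 1 fold_right: fold axis v@8; visible region now rows[0,8) x cols[8,16) = 8x8
Op 2 fold_left: fold axis v@12; visible region now rows[0,8) x cols[8,12) = 8x4
Op 3 cut(3, 0): punch at orig (3,8); cuts so far [(3, 8)]; region rows[0,8) x cols[8,12) = 8x4
Op 4 cut(4, 2): punch at orig (4,10); cuts so far [(3, 8), (4, 10)]; region rows[0,8) x cols[8,12) = 8x4
Op 5 cut(7, 3): punch at orig (7,11); cuts so far [(3, 8), (4, 10), (7, 11)]; region rows[0,8) x cols[8,12) = 8x4
Op 6 cut(0, 3): punch at orig (0,11); cuts so far [(0, 11), (3, 8), (4, 10), (7, 11)]; region rows[0,8) x cols[8,12) = 8x4
Unfold 1 (reflect across v@12): 8 holes -> [(0, 11), (0, 12), (3, 8), (3, 15), (4, 10), (4, 13), (7, 11), (7, 12)]
Unfold 2 (reflect across v@8): 16 holes -> [(0, 3), (0, 4), (0, 11), (0, 12), (3, 0), (3, 7), (3, 8), (3, 15), (4, 2), (4, 5), (4, 10), (4, 13), (7, 3), (7, 4), (7, 11), (7, 12)]
Holes: [(0, 3), (0, 4), (0, 11), (0, 12), (3, 0), (3, 7), (3, 8), (3, 15), (4, 2), (4, 5), (4, 10), (4, 13), (7, 3), (7, 4), (7, 11), (7, 12)]

Answer: yes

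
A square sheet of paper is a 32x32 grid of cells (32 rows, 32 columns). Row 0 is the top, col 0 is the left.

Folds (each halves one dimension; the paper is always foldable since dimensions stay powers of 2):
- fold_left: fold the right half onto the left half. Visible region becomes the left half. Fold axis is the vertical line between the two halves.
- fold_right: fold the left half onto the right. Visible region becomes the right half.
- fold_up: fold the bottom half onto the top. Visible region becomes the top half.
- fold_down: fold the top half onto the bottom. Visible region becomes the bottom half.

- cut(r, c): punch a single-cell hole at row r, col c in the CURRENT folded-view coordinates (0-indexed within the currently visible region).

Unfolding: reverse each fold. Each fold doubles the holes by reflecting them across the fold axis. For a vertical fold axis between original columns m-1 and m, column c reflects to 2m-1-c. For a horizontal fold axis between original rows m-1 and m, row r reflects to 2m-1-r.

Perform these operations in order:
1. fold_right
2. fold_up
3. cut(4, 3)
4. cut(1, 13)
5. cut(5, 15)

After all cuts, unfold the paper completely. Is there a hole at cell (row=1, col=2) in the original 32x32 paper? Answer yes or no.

Answer: yes

Derivation:
Op 1 fold_right: fold axis v@16; visible region now rows[0,32) x cols[16,32) = 32x16
Op 2 fold_up: fold axis h@16; visible region now rows[0,16) x cols[16,32) = 16x16
Op 3 cut(4, 3): punch at orig (4,19); cuts so far [(4, 19)]; region rows[0,16) x cols[16,32) = 16x16
Op 4 cut(1, 13): punch at orig (1,29); cuts so far [(1, 29), (4, 19)]; region rows[0,16) x cols[16,32) = 16x16
Op 5 cut(5, 15): punch at orig (5,31); cuts so far [(1, 29), (4, 19), (5, 31)]; region rows[0,16) x cols[16,32) = 16x16
Unfold 1 (reflect across h@16): 6 holes -> [(1, 29), (4, 19), (5, 31), (26, 31), (27, 19), (30, 29)]
Unfold 2 (reflect across v@16): 12 holes -> [(1, 2), (1, 29), (4, 12), (4, 19), (5, 0), (5, 31), (26, 0), (26, 31), (27, 12), (27, 19), (30, 2), (30, 29)]
Holes: [(1, 2), (1, 29), (4, 12), (4, 19), (5, 0), (5, 31), (26, 0), (26, 31), (27, 12), (27, 19), (30, 2), (30, 29)]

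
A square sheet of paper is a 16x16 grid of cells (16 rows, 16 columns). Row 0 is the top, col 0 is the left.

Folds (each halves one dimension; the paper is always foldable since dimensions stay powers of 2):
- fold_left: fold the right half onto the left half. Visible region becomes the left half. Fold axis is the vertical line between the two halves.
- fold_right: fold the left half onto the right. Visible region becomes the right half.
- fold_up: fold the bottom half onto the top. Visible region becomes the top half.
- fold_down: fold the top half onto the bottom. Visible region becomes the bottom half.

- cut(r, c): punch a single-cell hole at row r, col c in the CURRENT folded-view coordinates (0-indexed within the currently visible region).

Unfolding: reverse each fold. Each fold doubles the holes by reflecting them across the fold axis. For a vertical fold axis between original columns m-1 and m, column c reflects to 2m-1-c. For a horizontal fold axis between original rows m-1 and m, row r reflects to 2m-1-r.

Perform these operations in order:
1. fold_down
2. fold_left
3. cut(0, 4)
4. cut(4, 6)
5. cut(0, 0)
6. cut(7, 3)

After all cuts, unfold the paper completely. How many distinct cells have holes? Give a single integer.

Answer: 16

Derivation:
Op 1 fold_down: fold axis h@8; visible region now rows[8,16) x cols[0,16) = 8x16
Op 2 fold_left: fold axis v@8; visible region now rows[8,16) x cols[0,8) = 8x8
Op 3 cut(0, 4): punch at orig (8,4); cuts so far [(8, 4)]; region rows[8,16) x cols[0,8) = 8x8
Op 4 cut(4, 6): punch at orig (12,6); cuts so far [(8, 4), (12, 6)]; region rows[8,16) x cols[0,8) = 8x8
Op 5 cut(0, 0): punch at orig (8,0); cuts so far [(8, 0), (8, 4), (12, 6)]; region rows[8,16) x cols[0,8) = 8x8
Op 6 cut(7, 3): punch at orig (15,3); cuts so far [(8, 0), (8, 4), (12, 6), (15, 3)]; region rows[8,16) x cols[0,8) = 8x8
Unfold 1 (reflect across v@8): 8 holes -> [(8, 0), (8, 4), (8, 11), (8, 15), (12, 6), (12, 9), (15, 3), (15, 12)]
Unfold 2 (reflect across h@8): 16 holes -> [(0, 3), (0, 12), (3, 6), (3, 9), (7, 0), (7, 4), (7, 11), (7, 15), (8, 0), (8, 4), (8, 11), (8, 15), (12, 6), (12, 9), (15, 3), (15, 12)]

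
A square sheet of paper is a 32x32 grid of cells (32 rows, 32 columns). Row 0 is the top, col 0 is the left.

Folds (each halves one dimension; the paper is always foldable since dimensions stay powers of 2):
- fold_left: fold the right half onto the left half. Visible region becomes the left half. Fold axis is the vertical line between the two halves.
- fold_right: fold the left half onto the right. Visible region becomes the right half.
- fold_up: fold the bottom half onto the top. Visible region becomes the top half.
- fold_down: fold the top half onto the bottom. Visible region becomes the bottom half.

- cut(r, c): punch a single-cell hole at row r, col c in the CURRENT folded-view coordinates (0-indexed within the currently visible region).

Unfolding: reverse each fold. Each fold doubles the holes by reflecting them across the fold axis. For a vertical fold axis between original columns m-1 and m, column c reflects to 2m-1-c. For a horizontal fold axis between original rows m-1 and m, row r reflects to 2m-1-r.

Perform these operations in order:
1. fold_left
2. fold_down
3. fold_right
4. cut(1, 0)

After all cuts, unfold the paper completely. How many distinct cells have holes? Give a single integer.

Answer: 8

Derivation:
Op 1 fold_left: fold axis v@16; visible region now rows[0,32) x cols[0,16) = 32x16
Op 2 fold_down: fold axis h@16; visible region now rows[16,32) x cols[0,16) = 16x16
Op 3 fold_right: fold axis v@8; visible region now rows[16,32) x cols[8,16) = 16x8
Op 4 cut(1, 0): punch at orig (17,8); cuts so far [(17, 8)]; region rows[16,32) x cols[8,16) = 16x8
Unfold 1 (reflect across v@8): 2 holes -> [(17, 7), (17, 8)]
Unfold 2 (reflect across h@16): 4 holes -> [(14, 7), (14, 8), (17, 7), (17, 8)]
Unfold 3 (reflect across v@16): 8 holes -> [(14, 7), (14, 8), (14, 23), (14, 24), (17, 7), (17, 8), (17, 23), (17, 24)]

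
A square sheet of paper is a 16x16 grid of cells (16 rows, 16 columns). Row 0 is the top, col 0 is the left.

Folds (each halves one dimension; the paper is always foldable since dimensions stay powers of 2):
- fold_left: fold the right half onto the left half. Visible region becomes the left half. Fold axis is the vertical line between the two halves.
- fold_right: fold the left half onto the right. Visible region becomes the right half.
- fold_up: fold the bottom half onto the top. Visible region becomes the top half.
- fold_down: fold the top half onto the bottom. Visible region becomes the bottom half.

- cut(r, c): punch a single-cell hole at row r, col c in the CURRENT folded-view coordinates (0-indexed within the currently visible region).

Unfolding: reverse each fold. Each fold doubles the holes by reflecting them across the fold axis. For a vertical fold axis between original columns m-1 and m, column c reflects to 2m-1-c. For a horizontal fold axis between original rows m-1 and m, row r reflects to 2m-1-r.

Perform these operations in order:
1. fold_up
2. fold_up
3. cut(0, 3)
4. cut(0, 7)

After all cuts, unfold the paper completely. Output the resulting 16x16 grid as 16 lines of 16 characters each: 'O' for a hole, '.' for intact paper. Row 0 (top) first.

Op 1 fold_up: fold axis h@8; visible region now rows[0,8) x cols[0,16) = 8x16
Op 2 fold_up: fold axis h@4; visible region now rows[0,4) x cols[0,16) = 4x16
Op 3 cut(0, 3): punch at orig (0,3); cuts so far [(0, 3)]; region rows[0,4) x cols[0,16) = 4x16
Op 4 cut(0, 7): punch at orig (0,7); cuts so far [(0, 3), (0, 7)]; region rows[0,4) x cols[0,16) = 4x16
Unfold 1 (reflect across h@4): 4 holes -> [(0, 3), (0, 7), (7, 3), (7, 7)]
Unfold 2 (reflect across h@8): 8 holes -> [(0, 3), (0, 7), (7, 3), (7, 7), (8, 3), (8, 7), (15, 3), (15, 7)]

Answer: ...O...O........
................
................
................
................
................
................
...O...O........
...O...O........
................
................
................
................
................
................
...O...O........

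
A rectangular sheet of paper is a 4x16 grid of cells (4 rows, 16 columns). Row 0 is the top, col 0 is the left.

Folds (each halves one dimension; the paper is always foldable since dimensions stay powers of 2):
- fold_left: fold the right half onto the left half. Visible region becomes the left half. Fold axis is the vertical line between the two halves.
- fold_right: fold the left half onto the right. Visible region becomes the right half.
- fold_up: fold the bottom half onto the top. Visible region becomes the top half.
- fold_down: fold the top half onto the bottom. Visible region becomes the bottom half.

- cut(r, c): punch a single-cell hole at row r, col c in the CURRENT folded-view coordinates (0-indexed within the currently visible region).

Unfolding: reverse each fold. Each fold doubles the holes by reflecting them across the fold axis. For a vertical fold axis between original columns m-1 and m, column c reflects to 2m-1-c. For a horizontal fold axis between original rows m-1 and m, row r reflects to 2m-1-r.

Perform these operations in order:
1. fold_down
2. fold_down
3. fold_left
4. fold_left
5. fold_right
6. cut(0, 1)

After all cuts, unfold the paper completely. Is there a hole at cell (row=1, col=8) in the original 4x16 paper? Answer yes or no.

Answer: yes

Derivation:
Op 1 fold_down: fold axis h@2; visible region now rows[2,4) x cols[0,16) = 2x16
Op 2 fold_down: fold axis h@3; visible region now rows[3,4) x cols[0,16) = 1x16
Op 3 fold_left: fold axis v@8; visible region now rows[3,4) x cols[0,8) = 1x8
Op 4 fold_left: fold axis v@4; visible region now rows[3,4) x cols[0,4) = 1x4
Op 5 fold_right: fold axis v@2; visible region now rows[3,4) x cols[2,4) = 1x2
Op 6 cut(0, 1): punch at orig (3,3); cuts so far [(3, 3)]; region rows[3,4) x cols[2,4) = 1x2
Unfold 1 (reflect across v@2): 2 holes -> [(3, 0), (3, 3)]
Unfold 2 (reflect across v@4): 4 holes -> [(3, 0), (3, 3), (3, 4), (3, 7)]
Unfold 3 (reflect across v@8): 8 holes -> [(3, 0), (3, 3), (3, 4), (3, 7), (3, 8), (3, 11), (3, 12), (3, 15)]
Unfold 4 (reflect across h@3): 16 holes -> [(2, 0), (2, 3), (2, 4), (2, 7), (2, 8), (2, 11), (2, 12), (2, 15), (3, 0), (3, 3), (3, 4), (3, 7), (3, 8), (3, 11), (3, 12), (3, 15)]
Unfold 5 (reflect across h@2): 32 holes -> [(0, 0), (0, 3), (0, 4), (0, 7), (0, 8), (0, 11), (0, 12), (0, 15), (1, 0), (1, 3), (1, 4), (1, 7), (1, 8), (1, 11), (1, 12), (1, 15), (2, 0), (2, 3), (2, 4), (2, 7), (2, 8), (2, 11), (2, 12), (2, 15), (3, 0), (3, 3), (3, 4), (3, 7), (3, 8), (3, 11), (3, 12), (3, 15)]
Holes: [(0, 0), (0, 3), (0, 4), (0, 7), (0, 8), (0, 11), (0, 12), (0, 15), (1, 0), (1, 3), (1, 4), (1, 7), (1, 8), (1, 11), (1, 12), (1, 15), (2, 0), (2, 3), (2, 4), (2, 7), (2, 8), (2, 11), (2, 12), (2, 15), (3, 0), (3, 3), (3, 4), (3, 7), (3, 8), (3, 11), (3, 12), (3, 15)]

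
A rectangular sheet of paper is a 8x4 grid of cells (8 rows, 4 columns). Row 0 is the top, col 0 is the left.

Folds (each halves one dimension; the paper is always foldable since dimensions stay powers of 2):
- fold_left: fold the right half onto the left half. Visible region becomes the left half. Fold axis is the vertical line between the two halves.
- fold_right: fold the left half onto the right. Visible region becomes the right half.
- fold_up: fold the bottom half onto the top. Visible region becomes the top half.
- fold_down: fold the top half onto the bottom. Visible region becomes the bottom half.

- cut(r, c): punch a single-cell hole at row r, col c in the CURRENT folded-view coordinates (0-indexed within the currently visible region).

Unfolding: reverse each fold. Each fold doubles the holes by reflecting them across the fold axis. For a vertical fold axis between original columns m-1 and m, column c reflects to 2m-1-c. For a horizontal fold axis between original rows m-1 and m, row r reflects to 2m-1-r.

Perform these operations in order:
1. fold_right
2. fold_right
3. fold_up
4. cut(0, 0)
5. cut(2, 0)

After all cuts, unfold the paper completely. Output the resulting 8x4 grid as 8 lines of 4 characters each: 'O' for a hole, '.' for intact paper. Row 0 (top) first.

Answer: OOOO
....
OOOO
....
....
OOOO
....
OOOO

Derivation:
Op 1 fold_right: fold axis v@2; visible region now rows[0,8) x cols[2,4) = 8x2
Op 2 fold_right: fold axis v@3; visible region now rows[0,8) x cols[3,4) = 8x1
Op 3 fold_up: fold axis h@4; visible region now rows[0,4) x cols[3,4) = 4x1
Op 4 cut(0, 0): punch at orig (0,3); cuts so far [(0, 3)]; region rows[0,4) x cols[3,4) = 4x1
Op 5 cut(2, 0): punch at orig (2,3); cuts so far [(0, 3), (2, 3)]; region rows[0,4) x cols[3,4) = 4x1
Unfold 1 (reflect across h@4): 4 holes -> [(0, 3), (2, 3), (5, 3), (7, 3)]
Unfold 2 (reflect across v@3): 8 holes -> [(0, 2), (0, 3), (2, 2), (2, 3), (5, 2), (5, 3), (7, 2), (7, 3)]
Unfold 3 (reflect across v@2): 16 holes -> [(0, 0), (0, 1), (0, 2), (0, 3), (2, 0), (2, 1), (2, 2), (2, 3), (5, 0), (5, 1), (5, 2), (5, 3), (7, 0), (7, 1), (7, 2), (7, 3)]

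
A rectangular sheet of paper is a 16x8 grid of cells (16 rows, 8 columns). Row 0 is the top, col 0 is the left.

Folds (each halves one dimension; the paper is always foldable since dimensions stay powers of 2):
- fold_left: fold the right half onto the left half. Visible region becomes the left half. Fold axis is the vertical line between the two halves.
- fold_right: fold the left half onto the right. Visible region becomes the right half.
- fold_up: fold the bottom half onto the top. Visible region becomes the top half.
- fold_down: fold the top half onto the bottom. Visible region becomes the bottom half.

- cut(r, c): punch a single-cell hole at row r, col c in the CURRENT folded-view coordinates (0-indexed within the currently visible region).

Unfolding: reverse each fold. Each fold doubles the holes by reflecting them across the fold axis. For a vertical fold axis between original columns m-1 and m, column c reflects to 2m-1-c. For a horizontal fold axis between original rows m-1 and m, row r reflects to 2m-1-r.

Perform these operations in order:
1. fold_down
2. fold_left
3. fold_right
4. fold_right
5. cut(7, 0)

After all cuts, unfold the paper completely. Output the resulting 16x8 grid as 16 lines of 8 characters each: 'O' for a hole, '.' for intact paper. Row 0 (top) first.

Answer: OOOOOOOO
........
........
........
........
........
........
........
........
........
........
........
........
........
........
OOOOOOOO

Derivation:
Op 1 fold_down: fold axis h@8; visible region now rows[8,16) x cols[0,8) = 8x8
Op 2 fold_left: fold axis v@4; visible region now rows[8,16) x cols[0,4) = 8x4
Op 3 fold_right: fold axis v@2; visible region now rows[8,16) x cols[2,4) = 8x2
Op 4 fold_right: fold axis v@3; visible region now rows[8,16) x cols[3,4) = 8x1
Op 5 cut(7, 0): punch at orig (15,3); cuts so far [(15, 3)]; region rows[8,16) x cols[3,4) = 8x1
Unfold 1 (reflect across v@3): 2 holes -> [(15, 2), (15, 3)]
Unfold 2 (reflect across v@2): 4 holes -> [(15, 0), (15, 1), (15, 2), (15, 3)]
Unfold 3 (reflect across v@4): 8 holes -> [(15, 0), (15, 1), (15, 2), (15, 3), (15, 4), (15, 5), (15, 6), (15, 7)]
Unfold 4 (reflect across h@8): 16 holes -> [(0, 0), (0, 1), (0, 2), (0, 3), (0, 4), (0, 5), (0, 6), (0, 7), (15, 0), (15, 1), (15, 2), (15, 3), (15, 4), (15, 5), (15, 6), (15, 7)]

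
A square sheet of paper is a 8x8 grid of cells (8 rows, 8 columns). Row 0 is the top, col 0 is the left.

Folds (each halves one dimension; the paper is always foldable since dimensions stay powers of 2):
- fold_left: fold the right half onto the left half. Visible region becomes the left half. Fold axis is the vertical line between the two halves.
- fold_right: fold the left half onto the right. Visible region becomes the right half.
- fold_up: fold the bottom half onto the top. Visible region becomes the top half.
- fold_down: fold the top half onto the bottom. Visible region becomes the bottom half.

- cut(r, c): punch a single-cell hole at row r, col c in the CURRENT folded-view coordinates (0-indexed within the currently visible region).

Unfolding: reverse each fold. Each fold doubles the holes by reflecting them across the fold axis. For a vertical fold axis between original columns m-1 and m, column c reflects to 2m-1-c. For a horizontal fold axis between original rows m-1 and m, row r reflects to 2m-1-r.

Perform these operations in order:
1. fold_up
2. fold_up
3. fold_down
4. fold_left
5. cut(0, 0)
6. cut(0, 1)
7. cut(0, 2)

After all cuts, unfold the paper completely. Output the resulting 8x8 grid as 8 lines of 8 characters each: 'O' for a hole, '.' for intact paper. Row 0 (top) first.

Op 1 fold_up: fold axis h@4; visible region now rows[0,4) x cols[0,8) = 4x8
Op 2 fold_up: fold axis h@2; visible region now rows[0,2) x cols[0,8) = 2x8
Op 3 fold_down: fold axis h@1; visible region now rows[1,2) x cols[0,8) = 1x8
Op 4 fold_left: fold axis v@4; visible region now rows[1,2) x cols[0,4) = 1x4
Op 5 cut(0, 0): punch at orig (1,0); cuts so far [(1, 0)]; region rows[1,2) x cols[0,4) = 1x4
Op 6 cut(0, 1): punch at orig (1,1); cuts so far [(1, 0), (1, 1)]; region rows[1,2) x cols[0,4) = 1x4
Op 7 cut(0, 2): punch at orig (1,2); cuts so far [(1, 0), (1, 1), (1, 2)]; region rows[1,2) x cols[0,4) = 1x4
Unfold 1 (reflect across v@4): 6 holes -> [(1, 0), (1, 1), (1, 2), (1, 5), (1, 6), (1, 7)]
Unfold 2 (reflect across h@1): 12 holes -> [(0, 0), (0, 1), (0, 2), (0, 5), (0, 6), (0, 7), (1, 0), (1, 1), (1, 2), (1, 5), (1, 6), (1, 7)]
Unfold 3 (reflect across h@2): 24 holes -> [(0, 0), (0, 1), (0, 2), (0, 5), (0, 6), (0, 7), (1, 0), (1, 1), (1, 2), (1, 5), (1, 6), (1, 7), (2, 0), (2, 1), (2, 2), (2, 5), (2, 6), (2, 7), (3, 0), (3, 1), (3, 2), (3, 5), (3, 6), (3, 7)]
Unfold 4 (reflect across h@4): 48 holes -> [(0, 0), (0, 1), (0, 2), (0, 5), (0, 6), (0, 7), (1, 0), (1, 1), (1, 2), (1, 5), (1, 6), (1, 7), (2, 0), (2, 1), (2, 2), (2, 5), (2, 6), (2, 7), (3, 0), (3, 1), (3, 2), (3, 5), (3, 6), (3, 7), (4, 0), (4, 1), (4, 2), (4, 5), (4, 6), (4, 7), (5, 0), (5, 1), (5, 2), (5, 5), (5, 6), (5, 7), (6, 0), (6, 1), (6, 2), (6, 5), (6, 6), (6, 7), (7, 0), (7, 1), (7, 2), (7, 5), (7, 6), (7, 7)]

Answer: OOO..OOO
OOO..OOO
OOO..OOO
OOO..OOO
OOO..OOO
OOO..OOO
OOO..OOO
OOO..OOO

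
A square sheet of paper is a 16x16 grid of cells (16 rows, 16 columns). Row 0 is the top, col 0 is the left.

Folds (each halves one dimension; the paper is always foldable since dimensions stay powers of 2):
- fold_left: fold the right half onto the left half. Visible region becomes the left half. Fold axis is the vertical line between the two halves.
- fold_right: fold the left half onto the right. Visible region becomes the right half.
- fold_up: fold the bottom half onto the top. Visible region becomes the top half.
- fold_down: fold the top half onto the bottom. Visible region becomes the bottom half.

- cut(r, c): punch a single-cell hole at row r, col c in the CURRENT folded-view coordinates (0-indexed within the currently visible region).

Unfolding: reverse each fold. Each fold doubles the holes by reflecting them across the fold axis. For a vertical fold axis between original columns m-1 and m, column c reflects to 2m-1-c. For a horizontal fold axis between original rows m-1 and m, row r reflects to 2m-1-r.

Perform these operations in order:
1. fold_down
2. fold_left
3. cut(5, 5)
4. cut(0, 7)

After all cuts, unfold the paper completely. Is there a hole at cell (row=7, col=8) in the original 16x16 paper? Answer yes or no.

Op 1 fold_down: fold axis h@8; visible region now rows[8,16) x cols[0,16) = 8x16
Op 2 fold_left: fold axis v@8; visible region now rows[8,16) x cols[0,8) = 8x8
Op 3 cut(5, 5): punch at orig (13,5); cuts so far [(13, 5)]; region rows[8,16) x cols[0,8) = 8x8
Op 4 cut(0, 7): punch at orig (8,7); cuts so far [(8, 7), (13, 5)]; region rows[8,16) x cols[0,8) = 8x8
Unfold 1 (reflect across v@8): 4 holes -> [(8, 7), (8, 8), (13, 5), (13, 10)]
Unfold 2 (reflect across h@8): 8 holes -> [(2, 5), (2, 10), (7, 7), (7, 8), (8, 7), (8, 8), (13, 5), (13, 10)]
Holes: [(2, 5), (2, 10), (7, 7), (7, 8), (8, 7), (8, 8), (13, 5), (13, 10)]

Answer: yes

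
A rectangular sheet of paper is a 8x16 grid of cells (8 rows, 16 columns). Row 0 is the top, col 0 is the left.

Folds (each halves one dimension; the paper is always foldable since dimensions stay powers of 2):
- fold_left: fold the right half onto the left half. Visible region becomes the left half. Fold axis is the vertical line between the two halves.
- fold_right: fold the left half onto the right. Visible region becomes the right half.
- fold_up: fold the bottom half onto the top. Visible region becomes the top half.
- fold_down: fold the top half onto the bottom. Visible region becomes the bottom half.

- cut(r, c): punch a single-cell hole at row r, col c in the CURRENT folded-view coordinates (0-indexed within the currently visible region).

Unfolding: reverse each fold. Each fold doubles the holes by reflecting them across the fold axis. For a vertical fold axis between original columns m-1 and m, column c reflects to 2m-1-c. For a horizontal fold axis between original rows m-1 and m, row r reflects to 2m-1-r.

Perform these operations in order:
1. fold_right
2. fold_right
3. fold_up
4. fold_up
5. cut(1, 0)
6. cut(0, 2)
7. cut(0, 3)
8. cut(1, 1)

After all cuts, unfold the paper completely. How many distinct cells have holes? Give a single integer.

Answer: 64

Derivation:
Op 1 fold_right: fold axis v@8; visible region now rows[0,8) x cols[8,16) = 8x8
Op 2 fold_right: fold axis v@12; visible region now rows[0,8) x cols[12,16) = 8x4
Op 3 fold_up: fold axis h@4; visible region now rows[0,4) x cols[12,16) = 4x4
Op 4 fold_up: fold axis h@2; visible region now rows[0,2) x cols[12,16) = 2x4
Op 5 cut(1, 0): punch at orig (1,12); cuts so far [(1, 12)]; region rows[0,2) x cols[12,16) = 2x4
Op 6 cut(0, 2): punch at orig (0,14); cuts so far [(0, 14), (1, 12)]; region rows[0,2) x cols[12,16) = 2x4
Op 7 cut(0, 3): punch at orig (0,15); cuts so far [(0, 14), (0, 15), (1, 12)]; region rows[0,2) x cols[12,16) = 2x4
Op 8 cut(1, 1): punch at orig (1,13); cuts so far [(0, 14), (0, 15), (1, 12), (1, 13)]; region rows[0,2) x cols[12,16) = 2x4
Unfold 1 (reflect across h@2): 8 holes -> [(0, 14), (0, 15), (1, 12), (1, 13), (2, 12), (2, 13), (3, 14), (3, 15)]
Unfold 2 (reflect across h@4): 16 holes -> [(0, 14), (0, 15), (1, 12), (1, 13), (2, 12), (2, 13), (3, 14), (3, 15), (4, 14), (4, 15), (5, 12), (5, 13), (6, 12), (6, 13), (7, 14), (7, 15)]
Unfold 3 (reflect across v@12): 32 holes -> [(0, 8), (0, 9), (0, 14), (0, 15), (1, 10), (1, 11), (1, 12), (1, 13), (2, 10), (2, 11), (2, 12), (2, 13), (3, 8), (3, 9), (3, 14), (3, 15), (4, 8), (4, 9), (4, 14), (4, 15), (5, 10), (5, 11), (5, 12), (5, 13), (6, 10), (6, 11), (6, 12), (6, 13), (7, 8), (7, 9), (7, 14), (7, 15)]
Unfold 4 (reflect across v@8): 64 holes -> [(0, 0), (0, 1), (0, 6), (0, 7), (0, 8), (0, 9), (0, 14), (0, 15), (1, 2), (1, 3), (1, 4), (1, 5), (1, 10), (1, 11), (1, 12), (1, 13), (2, 2), (2, 3), (2, 4), (2, 5), (2, 10), (2, 11), (2, 12), (2, 13), (3, 0), (3, 1), (3, 6), (3, 7), (3, 8), (3, 9), (3, 14), (3, 15), (4, 0), (4, 1), (4, 6), (4, 7), (4, 8), (4, 9), (4, 14), (4, 15), (5, 2), (5, 3), (5, 4), (5, 5), (5, 10), (5, 11), (5, 12), (5, 13), (6, 2), (6, 3), (6, 4), (6, 5), (6, 10), (6, 11), (6, 12), (6, 13), (7, 0), (7, 1), (7, 6), (7, 7), (7, 8), (7, 9), (7, 14), (7, 15)]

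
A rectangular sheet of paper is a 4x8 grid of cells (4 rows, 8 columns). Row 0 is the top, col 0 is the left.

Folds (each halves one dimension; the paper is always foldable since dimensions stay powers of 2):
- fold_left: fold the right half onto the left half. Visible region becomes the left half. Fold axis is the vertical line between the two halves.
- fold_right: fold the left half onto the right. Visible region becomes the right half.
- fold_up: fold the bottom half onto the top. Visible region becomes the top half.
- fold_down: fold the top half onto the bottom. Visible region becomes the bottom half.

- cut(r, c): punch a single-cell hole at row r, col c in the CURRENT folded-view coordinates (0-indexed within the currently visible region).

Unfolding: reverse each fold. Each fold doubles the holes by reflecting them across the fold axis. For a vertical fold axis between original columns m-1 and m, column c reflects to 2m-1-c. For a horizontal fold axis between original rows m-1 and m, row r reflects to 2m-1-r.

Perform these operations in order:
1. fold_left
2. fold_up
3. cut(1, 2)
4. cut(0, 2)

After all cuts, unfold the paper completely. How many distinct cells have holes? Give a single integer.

Op 1 fold_left: fold axis v@4; visible region now rows[0,4) x cols[0,4) = 4x4
Op 2 fold_up: fold axis h@2; visible region now rows[0,2) x cols[0,4) = 2x4
Op 3 cut(1, 2): punch at orig (1,2); cuts so far [(1, 2)]; region rows[0,2) x cols[0,4) = 2x4
Op 4 cut(0, 2): punch at orig (0,2); cuts so far [(0, 2), (1, 2)]; region rows[0,2) x cols[0,4) = 2x4
Unfold 1 (reflect across h@2): 4 holes -> [(0, 2), (1, 2), (2, 2), (3, 2)]
Unfold 2 (reflect across v@4): 8 holes -> [(0, 2), (0, 5), (1, 2), (1, 5), (2, 2), (2, 5), (3, 2), (3, 5)]

Answer: 8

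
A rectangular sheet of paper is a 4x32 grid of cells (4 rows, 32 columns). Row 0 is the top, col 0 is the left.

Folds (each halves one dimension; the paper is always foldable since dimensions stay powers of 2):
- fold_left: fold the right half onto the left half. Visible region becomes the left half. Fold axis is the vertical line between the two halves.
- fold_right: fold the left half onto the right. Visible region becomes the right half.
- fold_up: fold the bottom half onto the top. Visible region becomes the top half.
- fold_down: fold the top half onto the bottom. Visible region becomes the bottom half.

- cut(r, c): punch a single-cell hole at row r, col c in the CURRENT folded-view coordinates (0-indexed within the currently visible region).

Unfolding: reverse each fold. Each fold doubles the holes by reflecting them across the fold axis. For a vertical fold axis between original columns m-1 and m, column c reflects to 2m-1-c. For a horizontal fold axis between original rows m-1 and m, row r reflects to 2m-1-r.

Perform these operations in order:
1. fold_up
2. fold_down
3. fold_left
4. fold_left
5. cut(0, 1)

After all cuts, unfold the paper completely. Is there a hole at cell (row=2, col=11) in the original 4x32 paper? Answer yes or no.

Op 1 fold_up: fold axis h@2; visible region now rows[0,2) x cols[0,32) = 2x32
Op 2 fold_down: fold axis h@1; visible region now rows[1,2) x cols[0,32) = 1x32
Op 3 fold_left: fold axis v@16; visible region now rows[1,2) x cols[0,16) = 1x16
Op 4 fold_left: fold axis v@8; visible region now rows[1,2) x cols[0,8) = 1x8
Op 5 cut(0, 1): punch at orig (1,1); cuts so far [(1, 1)]; region rows[1,2) x cols[0,8) = 1x8
Unfold 1 (reflect across v@8): 2 holes -> [(1, 1), (1, 14)]
Unfold 2 (reflect across v@16): 4 holes -> [(1, 1), (1, 14), (1, 17), (1, 30)]
Unfold 3 (reflect across h@1): 8 holes -> [(0, 1), (0, 14), (0, 17), (0, 30), (1, 1), (1, 14), (1, 17), (1, 30)]
Unfold 4 (reflect across h@2): 16 holes -> [(0, 1), (0, 14), (0, 17), (0, 30), (1, 1), (1, 14), (1, 17), (1, 30), (2, 1), (2, 14), (2, 17), (2, 30), (3, 1), (3, 14), (3, 17), (3, 30)]
Holes: [(0, 1), (0, 14), (0, 17), (0, 30), (1, 1), (1, 14), (1, 17), (1, 30), (2, 1), (2, 14), (2, 17), (2, 30), (3, 1), (3, 14), (3, 17), (3, 30)]

Answer: no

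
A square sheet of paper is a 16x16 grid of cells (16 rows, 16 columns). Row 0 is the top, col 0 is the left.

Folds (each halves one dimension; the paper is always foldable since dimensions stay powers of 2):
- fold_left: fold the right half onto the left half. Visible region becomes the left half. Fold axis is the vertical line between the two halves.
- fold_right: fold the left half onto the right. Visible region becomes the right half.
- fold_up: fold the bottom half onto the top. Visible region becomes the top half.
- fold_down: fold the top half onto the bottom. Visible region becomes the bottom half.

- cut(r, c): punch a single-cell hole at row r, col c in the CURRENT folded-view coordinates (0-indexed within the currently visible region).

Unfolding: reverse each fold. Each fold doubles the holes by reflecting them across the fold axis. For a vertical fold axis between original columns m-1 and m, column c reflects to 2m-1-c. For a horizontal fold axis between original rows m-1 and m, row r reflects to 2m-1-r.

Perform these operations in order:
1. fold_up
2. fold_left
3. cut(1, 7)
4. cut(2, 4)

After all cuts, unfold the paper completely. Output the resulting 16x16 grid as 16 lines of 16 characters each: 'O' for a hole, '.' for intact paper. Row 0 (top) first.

Op 1 fold_up: fold axis h@8; visible region now rows[0,8) x cols[0,16) = 8x16
Op 2 fold_left: fold axis v@8; visible region now rows[0,8) x cols[0,8) = 8x8
Op 3 cut(1, 7): punch at orig (1,7); cuts so far [(1, 7)]; region rows[0,8) x cols[0,8) = 8x8
Op 4 cut(2, 4): punch at orig (2,4); cuts so far [(1, 7), (2, 4)]; region rows[0,8) x cols[0,8) = 8x8
Unfold 1 (reflect across v@8): 4 holes -> [(1, 7), (1, 8), (2, 4), (2, 11)]
Unfold 2 (reflect across h@8): 8 holes -> [(1, 7), (1, 8), (2, 4), (2, 11), (13, 4), (13, 11), (14, 7), (14, 8)]

Answer: ................
.......OO.......
....O......O....
................
................
................
................
................
................
................
................
................
................
....O......O....
.......OO.......
................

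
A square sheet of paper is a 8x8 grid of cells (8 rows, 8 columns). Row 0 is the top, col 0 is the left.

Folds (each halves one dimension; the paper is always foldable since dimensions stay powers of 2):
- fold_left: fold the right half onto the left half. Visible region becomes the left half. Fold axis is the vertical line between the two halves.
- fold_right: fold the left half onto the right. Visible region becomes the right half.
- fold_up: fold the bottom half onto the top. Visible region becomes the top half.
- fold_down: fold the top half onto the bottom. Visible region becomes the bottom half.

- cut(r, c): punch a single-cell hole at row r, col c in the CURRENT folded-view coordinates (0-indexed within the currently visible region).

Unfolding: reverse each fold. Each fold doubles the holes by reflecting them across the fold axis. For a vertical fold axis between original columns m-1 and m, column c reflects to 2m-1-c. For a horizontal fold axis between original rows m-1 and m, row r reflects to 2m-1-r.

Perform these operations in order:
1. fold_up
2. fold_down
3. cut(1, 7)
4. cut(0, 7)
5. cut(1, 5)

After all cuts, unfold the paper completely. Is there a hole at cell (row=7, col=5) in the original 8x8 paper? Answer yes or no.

Answer: yes

Derivation:
Op 1 fold_up: fold axis h@4; visible region now rows[0,4) x cols[0,8) = 4x8
Op 2 fold_down: fold axis h@2; visible region now rows[2,4) x cols[0,8) = 2x8
Op 3 cut(1, 7): punch at orig (3,7); cuts so far [(3, 7)]; region rows[2,4) x cols[0,8) = 2x8
Op 4 cut(0, 7): punch at orig (2,7); cuts so far [(2, 7), (3, 7)]; region rows[2,4) x cols[0,8) = 2x8
Op 5 cut(1, 5): punch at orig (3,5); cuts so far [(2, 7), (3, 5), (3, 7)]; region rows[2,4) x cols[0,8) = 2x8
Unfold 1 (reflect across h@2): 6 holes -> [(0, 5), (0, 7), (1, 7), (2, 7), (3, 5), (3, 7)]
Unfold 2 (reflect across h@4): 12 holes -> [(0, 5), (0, 7), (1, 7), (2, 7), (3, 5), (3, 7), (4, 5), (4, 7), (5, 7), (6, 7), (7, 5), (7, 7)]
Holes: [(0, 5), (0, 7), (1, 7), (2, 7), (3, 5), (3, 7), (4, 5), (4, 7), (5, 7), (6, 7), (7, 5), (7, 7)]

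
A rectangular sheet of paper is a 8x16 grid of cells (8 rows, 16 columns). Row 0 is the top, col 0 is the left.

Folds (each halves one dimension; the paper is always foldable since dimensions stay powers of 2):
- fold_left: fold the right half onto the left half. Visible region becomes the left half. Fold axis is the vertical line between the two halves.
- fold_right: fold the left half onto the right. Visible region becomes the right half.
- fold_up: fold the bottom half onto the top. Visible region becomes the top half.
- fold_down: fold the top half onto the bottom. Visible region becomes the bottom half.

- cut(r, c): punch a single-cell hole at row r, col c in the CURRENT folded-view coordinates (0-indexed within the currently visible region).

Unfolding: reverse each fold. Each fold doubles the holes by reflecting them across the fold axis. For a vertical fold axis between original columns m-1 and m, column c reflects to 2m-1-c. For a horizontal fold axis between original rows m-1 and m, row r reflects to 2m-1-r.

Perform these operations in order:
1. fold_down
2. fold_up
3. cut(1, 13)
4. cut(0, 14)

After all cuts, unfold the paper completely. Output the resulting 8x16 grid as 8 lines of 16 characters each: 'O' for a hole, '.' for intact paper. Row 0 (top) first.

Answer: ..............O.
.............O..
.............O..
..............O.
..............O.
.............O..
.............O..
..............O.

Derivation:
Op 1 fold_down: fold axis h@4; visible region now rows[4,8) x cols[0,16) = 4x16
Op 2 fold_up: fold axis h@6; visible region now rows[4,6) x cols[0,16) = 2x16
Op 3 cut(1, 13): punch at orig (5,13); cuts so far [(5, 13)]; region rows[4,6) x cols[0,16) = 2x16
Op 4 cut(0, 14): punch at orig (4,14); cuts so far [(4, 14), (5, 13)]; region rows[4,6) x cols[0,16) = 2x16
Unfold 1 (reflect across h@6): 4 holes -> [(4, 14), (5, 13), (6, 13), (7, 14)]
Unfold 2 (reflect across h@4): 8 holes -> [(0, 14), (1, 13), (2, 13), (3, 14), (4, 14), (5, 13), (6, 13), (7, 14)]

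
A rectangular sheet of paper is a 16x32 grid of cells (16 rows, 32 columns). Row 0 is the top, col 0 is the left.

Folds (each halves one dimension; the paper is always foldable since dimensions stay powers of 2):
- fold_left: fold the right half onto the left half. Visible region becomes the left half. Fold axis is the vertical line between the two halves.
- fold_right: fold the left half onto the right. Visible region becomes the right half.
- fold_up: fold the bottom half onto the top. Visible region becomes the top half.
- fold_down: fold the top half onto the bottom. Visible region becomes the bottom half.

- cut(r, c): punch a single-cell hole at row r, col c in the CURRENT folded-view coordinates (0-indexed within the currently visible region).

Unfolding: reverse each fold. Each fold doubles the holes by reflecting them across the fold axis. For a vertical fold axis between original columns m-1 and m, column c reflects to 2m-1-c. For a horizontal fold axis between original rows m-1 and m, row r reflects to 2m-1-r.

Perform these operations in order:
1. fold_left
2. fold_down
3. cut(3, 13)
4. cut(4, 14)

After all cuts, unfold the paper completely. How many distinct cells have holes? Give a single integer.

Answer: 8

Derivation:
Op 1 fold_left: fold axis v@16; visible region now rows[0,16) x cols[0,16) = 16x16
Op 2 fold_down: fold axis h@8; visible region now rows[8,16) x cols[0,16) = 8x16
Op 3 cut(3, 13): punch at orig (11,13); cuts so far [(11, 13)]; region rows[8,16) x cols[0,16) = 8x16
Op 4 cut(4, 14): punch at orig (12,14); cuts so far [(11, 13), (12, 14)]; region rows[8,16) x cols[0,16) = 8x16
Unfold 1 (reflect across h@8): 4 holes -> [(3, 14), (4, 13), (11, 13), (12, 14)]
Unfold 2 (reflect across v@16): 8 holes -> [(3, 14), (3, 17), (4, 13), (4, 18), (11, 13), (11, 18), (12, 14), (12, 17)]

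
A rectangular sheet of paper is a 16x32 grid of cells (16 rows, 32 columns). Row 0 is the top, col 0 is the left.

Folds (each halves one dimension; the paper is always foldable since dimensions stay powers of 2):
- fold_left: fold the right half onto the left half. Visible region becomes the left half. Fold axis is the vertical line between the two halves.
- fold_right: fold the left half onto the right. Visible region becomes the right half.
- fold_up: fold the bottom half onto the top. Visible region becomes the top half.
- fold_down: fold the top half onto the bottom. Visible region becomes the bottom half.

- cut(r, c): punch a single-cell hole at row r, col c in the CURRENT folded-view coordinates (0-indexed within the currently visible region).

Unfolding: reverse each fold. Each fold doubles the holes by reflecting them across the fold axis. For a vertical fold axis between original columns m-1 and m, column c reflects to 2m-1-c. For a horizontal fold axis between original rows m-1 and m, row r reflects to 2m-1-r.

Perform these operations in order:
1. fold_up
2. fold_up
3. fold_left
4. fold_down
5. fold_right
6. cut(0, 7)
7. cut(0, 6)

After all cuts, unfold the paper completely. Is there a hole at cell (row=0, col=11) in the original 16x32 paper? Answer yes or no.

Answer: no

Derivation:
Op 1 fold_up: fold axis h@8; visible region now rows[0,8) x cols[0,32) = 8x32
Op 2 fold_up: fold axis h@4; visible region now rows[0,4) x cols[0,32) = 4x32
Op 3 fold_left: fold axis v@16; visible region now rows[0,4) x cols[0,16) = 4x16
Op 4 fold_down: fold axis h@2; visible region now rows[2,4) x cols[0,16) = 2x16
Op 5 fold_right: fold axis v@8; visible region now rows[2,4) x cols[8,16) = 2x8
Op 6 cut(0, 7): punch at orig (2,15); cuts so far [(2, 15)]; region rows[2,4) x cols[8,16) = 2x8
Op 7 cut(0, 6): punch at orig (2,14); cuts so far [(2, 14), (2, 15)]; region rows[2,4) x cols[8,16) = 2x8
Unfold 1 (reflect across v@8): 4 holes -> [(2, 0), (2, 1), (2, 14), (2, 15)]
Unfold 2 (reflect across h@2): 8 holes -> [(1, 0), (1, 1), (1, 14), (1, 15), (2, 0), (2, 1), (2, 14), (2, 15)]
Unfold 3 (reflect across v@16): 16 holes -> [(1, 0), (1, 1), (1, 14), (1, 15), (1, 16), (1, 17), (1, 30), (1, 31), (2, 0), (2, 1), (2, 14), (2, 15), (2, 16), (2, 17), (2, 30), (2, 31)]
Unfold 4 (reflect across h@4): 32 holes -> [(1, 0), (1, 1), (1, 14), (1, 15), (1, 16), (1, 17), (1, 30), (1, 31), (2, 0), (2, 1), (2, 14), (2, 15), (2, 16), (2, 17), (2, 30), (2, 31), (5, 0), (5, 1), (5, 14), (5, 15), (5, 16), (5, 17), (5, 30), (5, 31), (6, 0), (6, 1), (6, 14), (6, 15), (6, 16), (6, 17), (6, 30), (6, 31)]
Unfold 5 (reflect across h@8): 64 holes -> [(1, 0), (1, 1), (1, 14), (1, 15), (1, 16), (1, 17), (1, 30), (1, 31), (2, 0), (2, 1), (2, 14), (2, 15), (2, 16), (2, 17), (2, 30), (2, 31), (5, 0), (5, 1), (5, 14), (5, 15), (5, 16), (5, 17), (5, 30), (5, 31), (6, 0), (6, 1), (6, 14), (6, 15), (6, 16), (6, 17), (6, 30), (6, 31), (9, 0), (9, 1), (9, 14), (9, 15), (9, 16), (9, 17), (9, 30), (9, 31), (10, 0), (10, 1), (10, 14), (10, 15), (10, 16), (10, 17), (10, 30), (10, 31), (13, 0), (13, 1), (13, 14), (13, 15), (13, 16), (13, 17), (13, 30), (13, 31), (14, 0), (14, 1), (14, 14), (14, 15), (14, 16), (14, 17), (14, 30), (14, 31)]
Holes: [(1, 0), (1, 1), (1, 14), (1, 15), (1, 16), (1, 17), (1, 30), (1, 31), (2, 0), (2, 1), (2, 14), (2, 15), (2, 16), (2, 17), (2, 30), (2, 31), (5, 0), (5, 1), (5, 14), (5, 15), (5, 16), (5, 17), (5, 30), (5, 31), (6, 0), (6, 1), (6, 14), (6, 15), (6, 16), (6, 17), (6, 30), (6, 31), (9, 0), (9, 1), (9, 14), (9, 15), (9, 16), (9, 17), (9, 30), (9, 31), (10, 0), (10, 1), (10, 14), (10, 15), (10, 16), (10, 17), (10, 30), (10, 31), (13, 0), (13, 1), (13, 14), (13, 15), (13, 16), (13, 17), (13, 30), (13, 31), (14, 0), (14, 1), (14, 14), (14, 15), (14, 16), (14, 17), (14, 30), (14, 31)]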